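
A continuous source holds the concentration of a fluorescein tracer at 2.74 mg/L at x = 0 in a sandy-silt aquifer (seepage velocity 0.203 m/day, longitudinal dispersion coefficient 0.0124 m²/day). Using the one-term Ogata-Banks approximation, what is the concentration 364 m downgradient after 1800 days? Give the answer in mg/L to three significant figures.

For a continuous step input, C/C₀ ≈ ½·erfc((x−vt)/(2√(Dt))).
vt = 0.203 × 1800 = 365.4 m and 2√(Dt) = 2√(0.0124 × 1800) = 9.449 m.
Argument (x−vt)/(2√(Dt)) = (364 − 365.4)/9.449 = -0.1482; ½·erfc(-0.1482) = 0.5830.
C = 2.74 × 0.5830 = 1.60 mg/L.

1.60 mg/L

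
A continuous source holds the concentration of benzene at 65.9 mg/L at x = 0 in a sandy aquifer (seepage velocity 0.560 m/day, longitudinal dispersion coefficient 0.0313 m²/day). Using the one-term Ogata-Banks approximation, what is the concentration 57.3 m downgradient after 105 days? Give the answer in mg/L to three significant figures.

For a continuous step input, C/C₀ ≈ ½·erfc((x−vt)/(2√(Dt))).
vt = 0.560 × 105 = 58.8 m and 2√(Dt) = 2√(0.0313 × 105) = 3.626 m.
Argument (x−vt)/(2√(Dt)) = (57.3 − 58.8)/3.626 = -0.4137; ½·erfc(-0.4137) = 0.7207.
C = 65.9 × 0.7207 = 47.5 mg/L.

47.5 mg/L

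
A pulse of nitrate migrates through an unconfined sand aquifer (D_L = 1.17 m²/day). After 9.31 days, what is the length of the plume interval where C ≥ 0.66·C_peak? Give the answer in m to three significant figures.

8.51 m

The plume is Gaussian with σ = √(2Dt) = √(2 × 1.17 × 9.31) = 4.667 m.
C/C_peak = exp(−Δx²/(2σ²)) = 0.66 ⇒ Δx = σ·√(−2 ln 0.66) = 4.667 × 0.9116 = 4.254 m.
Width = 2Δx = 8.51 m.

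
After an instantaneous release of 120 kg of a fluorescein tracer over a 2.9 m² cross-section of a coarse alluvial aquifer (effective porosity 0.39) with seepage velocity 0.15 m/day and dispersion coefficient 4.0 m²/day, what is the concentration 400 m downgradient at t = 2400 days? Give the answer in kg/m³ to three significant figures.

0.293 kg/m³

For an instantaneous plane source, C(x,t) = M/(n_e·A·√(4πDt)) · exp(−(x−vt)²/(4Dt)), with n_e·A the pore (flow) area.
Plume center vt = 0.15 × 2400 = 360 m, so the well at 400 m is 40 m downgradient of the peak.
√(4πDt) = 347.3 m, giving peak height M/(n_e·A·√(4πDt)) = 120/(0.39 × 2.9 × 347.3) = 0.3055 kg/m³.
(x−vt)²/(4Dt) = (40)²/(4 × 4.0 × 2400) = 0.04167; exp(−0.04167) = 0.9592.
C = 0.3055 × 0.9592 = 0.293 kg/m³.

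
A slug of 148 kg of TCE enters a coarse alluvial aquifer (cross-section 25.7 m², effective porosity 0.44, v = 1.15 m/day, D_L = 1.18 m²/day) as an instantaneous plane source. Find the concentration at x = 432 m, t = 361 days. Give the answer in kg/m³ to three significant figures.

0.151 kg/m³

For an instantaneous plane source, C(x,t) = M/(n_e·A·√(4πDt)) · exp(−(x−vt)²/(4Dt)), with n_e·A the pore (flow) area.
Plume center vt = 1.15 × 361 = 415.15 m, so the well at 432 m is 16.85 m downgradient of the peak.
√(4πDt) = 73.16 m, giving peak height M/(n_e·A·√(4πDt)) = 148/(0.44 × 25.7 × 73.16) = 0.1789 kg/m³.
(x−vt)²/(4Dt) = (16.85)²/(4 × 1.18 × 361) = 0.1666; exp(−0.1666) = 0.8465.
C = 0.1789 × 0.8465 = 0.151 kg/m³.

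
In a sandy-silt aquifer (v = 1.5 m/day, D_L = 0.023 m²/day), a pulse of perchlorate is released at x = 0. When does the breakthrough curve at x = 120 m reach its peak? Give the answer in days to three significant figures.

For the 1D instantaneous-source solution, setting ∂C/∂t = 0 at fixed x gives v²t² + 2Dt − x² = 0, so t = (√(D² + v²x²) − D)/v².
√(D² + v²x²) = √(0.023² + 1.5² × 120²) = 180.0; v² = 2.25.
t = (180.0 − 0.023)/2.25 = 80.0 days (vs. the pure-advection estimate x/v = 80.0 d).

80.0 days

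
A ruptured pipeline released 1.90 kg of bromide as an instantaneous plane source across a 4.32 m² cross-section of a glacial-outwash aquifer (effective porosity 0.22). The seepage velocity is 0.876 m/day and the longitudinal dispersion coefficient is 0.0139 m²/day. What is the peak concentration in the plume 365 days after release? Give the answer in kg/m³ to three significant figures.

The peak of an instantaneous 1D plume sits at x = vt; there the Gaussian factor is 1 and C_max = M/(n_e·A·√(4πDt)), where n_e·A is the pore area the mass is dissolved in.
√(4πDt) = √(4π × 0.0139 × 365) = 7.985 m, so C_max = 1.90/(0.22 × 4.32 × 7.985) = 0.250 kg/m³.

0.250 kg/m³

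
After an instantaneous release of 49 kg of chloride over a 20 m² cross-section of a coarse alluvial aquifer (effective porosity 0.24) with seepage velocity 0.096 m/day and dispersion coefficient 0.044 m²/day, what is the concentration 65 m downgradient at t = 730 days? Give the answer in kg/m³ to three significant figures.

For an instantaneous plane source, C(x,t) = M/(n_e·A·√(4πDt)) · exp(−(x−vt)²/(4Dt)), with n_e·A the pore (flow) area.
Plume center vt = 0.096 × 730 = 70.08 m, so the well at 65 m is 5.08 m upgradient of the peak.
√(4πDt) = 20.09 m, giving peak height M/(n_e·A·√(4πDt)) = 49/(0.24 × 20 × 20.09) = 0.5081 kg/m³.
(x−vt)²/(4Dt) = (-5.08)²/(4 × 0.044 × 730) = 0.2009; exp(−0.2009) = 0.8180.
C = 0.5081 × 0.8180 = 0.416 kg/m³.

0.416 kg/m³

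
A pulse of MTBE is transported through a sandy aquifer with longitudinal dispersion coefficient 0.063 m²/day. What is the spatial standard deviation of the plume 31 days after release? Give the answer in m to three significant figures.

Dispersive spreading gives a Gaussian with σ² = 2Dt; advection only shifts the center.
σ = √(2 × 0.063 × 31) = 1.98 m.

1.98 m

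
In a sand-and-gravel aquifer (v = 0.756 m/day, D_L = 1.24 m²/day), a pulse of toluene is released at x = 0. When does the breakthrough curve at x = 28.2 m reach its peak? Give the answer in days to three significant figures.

35.2 days

For the 1D instantaneous-source solution, setting ∂C/∂t = 0 at fixed x gives v²t² + 2Dt − x² = 0, so t = (√(D² + v²x²) − D)/v².
√(D² + v²x²) = √(1.24² + 0.756² × 28.2²) = 21.36; v² = 0.571536.
t = (21.36 − 1.24)/0.571536 = 35.2 days (vs. the pure-advection estimate x/v = 37.3 d).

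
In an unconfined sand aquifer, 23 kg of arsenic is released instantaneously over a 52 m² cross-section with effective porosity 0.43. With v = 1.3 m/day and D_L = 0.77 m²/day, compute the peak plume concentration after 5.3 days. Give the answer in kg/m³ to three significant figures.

The peak of an instantaneous 1D plume sits at x = vt; there the Gaussian factor is 1 and C_max = M/(n_e·A·√(4πDt)), where n_e·A is the pore area the mass is dissolved in.
√(4πDt) = √(4π × 0.77 × 5.3) = 7.161 m, so C_max = 23/(0.43 × 52 × 7.161) = 0.144 kg/m³.

0.144 kg/m³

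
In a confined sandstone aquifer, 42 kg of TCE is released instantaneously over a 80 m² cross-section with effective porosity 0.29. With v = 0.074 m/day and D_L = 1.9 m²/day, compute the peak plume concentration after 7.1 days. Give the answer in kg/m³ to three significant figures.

The peak of an instantaneous 1D plume sits at x = vt; there the Gaussian factor is 1 and C_max = M/(n_e·A·√(4πDt)), where n_e·A is the pore area the mass is dissolved in.
√(4πDt) = √(4π × 1.9 × 7.1) = 13.02 m, so C_max = 42/(0.29 × 80 × 13.02) = 0.139 kg/m³.

0.139 kg/m³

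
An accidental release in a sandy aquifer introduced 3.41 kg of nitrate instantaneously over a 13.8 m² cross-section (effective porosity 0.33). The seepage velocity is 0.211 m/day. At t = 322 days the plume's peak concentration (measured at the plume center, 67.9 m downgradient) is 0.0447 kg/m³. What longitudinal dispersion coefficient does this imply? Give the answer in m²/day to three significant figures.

0.0693 m²/day

At the plume center C_max = M/(n_e·A·√(4πDt)), so D = M²/(4πt·(n_e·A·C_max)²).
n_e·A·C_max = 0.33 × 13.8 × 0.0447 = 0.2036 kg/m.
D = 3.41²/(4π × 322 × 0.2036²) = 0.0693 m²/day.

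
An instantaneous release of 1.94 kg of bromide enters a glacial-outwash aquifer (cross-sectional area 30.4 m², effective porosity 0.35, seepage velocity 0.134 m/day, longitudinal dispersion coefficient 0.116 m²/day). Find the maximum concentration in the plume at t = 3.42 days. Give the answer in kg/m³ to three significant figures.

0.0817 kg/m³

The peak of an instantaneous 1D plume sits at x = vt; there the Gaussian factor is 1 and C_max = M/(n_e·A·√(4πDt)), where n_e·A is the pore area the mass is dissolved in.
√(4πDt) = √(4π × 0.116 × 3.42) = 2.233 m, so C_max = 1.94/(0.35 × 30.4 × 2.233) = 0.0817 kg/m³.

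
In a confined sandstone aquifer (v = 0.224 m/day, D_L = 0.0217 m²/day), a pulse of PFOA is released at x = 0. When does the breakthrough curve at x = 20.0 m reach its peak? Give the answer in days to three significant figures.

88.9 days

For the 1D instantaneous-source solution, setting ∂C/∂t = 0 at fixed x gives v²t² + 2Dt − x² = 0, so t = (√(D² + v²x²) − D)/v².
√(D² + v²x²) = √(0.0217² + 0.224² × 20.0²) = 4.480; v² = 0.050176.
t = (4.480 − 0.0217)/0.050176 = 88.9 days (vs. the pure-advection estimate x/v = 89.3 d).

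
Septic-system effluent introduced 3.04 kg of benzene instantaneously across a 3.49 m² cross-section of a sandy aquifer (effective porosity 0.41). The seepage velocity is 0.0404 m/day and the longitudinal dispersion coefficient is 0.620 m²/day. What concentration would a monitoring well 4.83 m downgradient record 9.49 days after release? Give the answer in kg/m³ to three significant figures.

0.107 kg/m³

For an instantaneous plane source, C(x,t) = M/(n_e·A·√(4πDt)) · exp(−(x−vt)²/(4Dt)), with n_e·A the pore (flow) area.
Plume center vt = 0.0404 × 9.49 = 0.383396 m, so the well at 4.83 m is 4.446604 m downgradient of the peak.
√(4πDt) = 8.599 m, giving peak height M/(n_e·A·√(4πDt)) = 3.04/(0.41 × 3.49 × 8.599) = 0.2471 kg/m³.
(x−vt)²/(4Dt) = (4.446604)²/(4 × 0.620 × 9.49) = 0.8401; exp(−0.8401) = 0.4317.
C = 0.2471 × 0.4317 = 0.107 kg/m³.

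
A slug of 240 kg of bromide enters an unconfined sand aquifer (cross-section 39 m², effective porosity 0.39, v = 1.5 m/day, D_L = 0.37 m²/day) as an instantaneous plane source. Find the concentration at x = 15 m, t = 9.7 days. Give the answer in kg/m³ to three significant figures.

2.32 kg/m³

For an instantaneous plane source, C(x,t) = M/(n_e·A·√(4πDt)) · exp(−(x−vt)²/(4Dt)), with n_e·A the pore (flow) area.
Plume center vt = 1.5 × 9.7 = 14.55 m, so the well at 15 m is 0.45 m downgradient of the peak.
√(4πDt) = 6.716 m, giving peak height M/(n_e·A·√(4πDt)) = 240/(0.39 × 39 × 6.716) = 2.349 kg/m³.
(x−vt)²/(4Dt) = (0.45)²/(4 × 0.37 × 9.7) = 0.01411; exp(−0.01411) = 0.9860.
C = 2.349 × 0.9860 = 2.32 kg/m³.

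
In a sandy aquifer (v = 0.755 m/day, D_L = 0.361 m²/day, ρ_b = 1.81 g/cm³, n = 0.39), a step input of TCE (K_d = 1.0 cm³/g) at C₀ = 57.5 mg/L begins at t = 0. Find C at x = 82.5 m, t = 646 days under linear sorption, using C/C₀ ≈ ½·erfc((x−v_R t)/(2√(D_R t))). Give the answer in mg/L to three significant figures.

38.4 mg/L

Retardation factor R = 1 + ρ_b·K_d/n = 1 + 1.81 × 1.0/0.39 = 5.641.
Sorption retards both mechanisms: v_R = v/R = 0.1338 m/day, D_R = D/R = 0.06400 m²/day.
v_R·t = 0.1338 × 646 = 86.4348 m; 2√(D_R t) = 12.86 m; argument = (82.5 − 86.4348)/12.86 = -0.3060.
C = C₀ × ½·erfc(-0.3060) = 57.5 × 0.6674 = 38.4 mg/L.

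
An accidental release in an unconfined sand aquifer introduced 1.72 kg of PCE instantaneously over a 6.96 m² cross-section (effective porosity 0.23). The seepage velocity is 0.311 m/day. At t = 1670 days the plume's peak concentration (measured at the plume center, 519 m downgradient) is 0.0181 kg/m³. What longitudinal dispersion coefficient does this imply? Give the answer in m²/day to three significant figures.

At the plume center C_max = M/(n_e·A·√(4πDt)), so D = M²/(4πt·(n_e·A·C_max)²).
n_e·A·C_max = 0.23 × 6.96 × 0.0181 = 0.02897 kg/m.
D = 1.72²/(4π × 1670 × 0.02897²) = 0.168 m²/day.

0.168 m²/day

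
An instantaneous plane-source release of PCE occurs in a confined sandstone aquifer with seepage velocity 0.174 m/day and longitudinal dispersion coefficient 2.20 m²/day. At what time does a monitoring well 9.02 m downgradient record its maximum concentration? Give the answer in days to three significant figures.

For the 1D instantaneous-source solution, setting ∂C/∂t = 0 at fixed x gives v²t² + 2Dt − x² = 0, so t = (√(D² + v²x²) − D)/v².
√(D² + v²x²) = √(2.20² + 0.174² × 9.02²) = 2.702; v² = 0.030276.
t = (2.702 − 2.20)/0.030276 = 16.6 days (vs. the pure-advection estimate x/v = 51.8 d).

16.6 days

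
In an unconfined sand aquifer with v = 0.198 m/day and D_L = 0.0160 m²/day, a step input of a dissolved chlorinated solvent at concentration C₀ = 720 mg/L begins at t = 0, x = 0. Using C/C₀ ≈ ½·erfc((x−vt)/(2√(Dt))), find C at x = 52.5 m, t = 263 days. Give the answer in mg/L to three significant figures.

318 mg/L

For a continuous step input, C/C₀ ≈ ½·erfc((x−vt)/(2√(Dt))).
vt = 0.198 × 263 = 52.074 m and 2√(Dt) = 2√(0.0160 × 263) = 4.103 m.
Argument (x−vt)/(2√(Dt)) = (52.5 − 52.074)/4.103 = 0.1038; ½·erfc(0.1038) = 0.4416.
C = 720 × 0.4416 = 318 mg/L.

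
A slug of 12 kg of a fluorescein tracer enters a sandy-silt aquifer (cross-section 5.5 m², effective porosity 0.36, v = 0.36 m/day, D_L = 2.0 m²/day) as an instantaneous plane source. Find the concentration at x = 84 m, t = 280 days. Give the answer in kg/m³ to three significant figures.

For an instantaneous plane source, C(x,t) = M/(n_e·A·√(4πDt)) · exp(−(x−vt)²/(4Dt)), with n_e·A the pore (flow) area.
Plume center vt = 0.36 × 280 = 100.8 m, so the well at 84 m is 16.8 m upgradient of the peak.
√(4πDt) = 83.89 m, giving peak height M/(n_e·A·√(4πDt)) = 12/(0.36 × 5.5 × 83.89) = 0.07224 kg/m³.
(x−vt)²/(4Dt) = (-16.8)²/(4 × 2.0 × 280) = 0.1260; exp(−0.1260) = 0.8816.
C = 0.07224 × 0.8816 = 0.0637 kg/m³.

0.0637 kg/m³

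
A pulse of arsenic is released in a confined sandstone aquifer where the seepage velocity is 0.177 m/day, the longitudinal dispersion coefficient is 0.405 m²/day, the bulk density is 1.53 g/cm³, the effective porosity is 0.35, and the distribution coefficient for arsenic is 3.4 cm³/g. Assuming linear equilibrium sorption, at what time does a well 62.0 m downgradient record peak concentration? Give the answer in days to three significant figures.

5360 days

Retardation factor R = 1 + ρ_b·K_d/n = 1 + 1.53 × 3.4/0.35 = 15.86.
Sorption retards both mechanisms: v_R = v/R = 0.01116 m/day, D_R = D/R = 0.02554 m²/day.
Peak time from v_R²t² + 2D_R t − x² = 0: t = (√(D_R² + v_R²x²) − D_R)/v_R².
√(D_R² + v_R²x²) = √(0.02554² + 0.01116² × 62.0²) = 0.6924; v_R² = 0.0001245.
t = (0.6924 − 0.02554)/0.0001245 = 5360 days.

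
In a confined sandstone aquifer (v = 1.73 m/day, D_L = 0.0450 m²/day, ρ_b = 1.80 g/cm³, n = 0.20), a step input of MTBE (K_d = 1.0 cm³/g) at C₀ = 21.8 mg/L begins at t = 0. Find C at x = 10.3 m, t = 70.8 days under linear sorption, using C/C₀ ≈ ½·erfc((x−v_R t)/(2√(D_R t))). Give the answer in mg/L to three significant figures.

Retardation factor R = 1 + ρ_b·K_d/n = 1 + 1.80 × 1.0/0.20 = 10.00.
Sorption retards both mechanisms: v_R = v/R = 0.1730 m/day, D_R = D/R = 0.004500 m²/day.
v_R·t = 0.1730 × 70.8 = 12.2484 m; 2√(D_R t) = 1.129 m; argument = (10.3 − 12.2484)/1.129 = -1.726.
C = C₀ × ½·erfc(-1.726) = 21.8 × 0.9927 = 21.6 mg/L.

21.6 mg/L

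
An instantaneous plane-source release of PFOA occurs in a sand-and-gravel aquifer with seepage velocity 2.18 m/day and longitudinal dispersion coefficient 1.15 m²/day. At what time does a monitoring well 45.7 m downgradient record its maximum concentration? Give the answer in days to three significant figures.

20.7 days

For the 1D instantaneous-source solution, setting ∂C/∂t = 0 at fixed x gives v²t² + 2Dt − x² = 0, so t = (√(D² + v²x²) − D)/v².
√(D² + v²x²) = √(1.15² + 2.18² × 45.7²) = 99.63; v² = 4.7524.
t = (99.63 − 1.15)/4.7524 = 20.7 days (vs. the pure-advection estimate x/v = 21.0 d).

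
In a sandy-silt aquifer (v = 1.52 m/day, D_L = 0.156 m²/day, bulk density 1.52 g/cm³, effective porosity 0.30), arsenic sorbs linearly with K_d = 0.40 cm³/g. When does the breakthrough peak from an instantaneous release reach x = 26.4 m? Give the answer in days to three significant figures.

Retardation factor R = 1 + ρ_b·K_d/n = 1 + 1.52 × 0.40/0.30 = 3.027.
Sorption retards both mechanisms: v_R = v/R = 0.5021 m/day, D_R = D/R = 0.05154 m²/day.
Peak time from v_R²t² + 2D_R t − x² = 0: t = (√(D_R² + v_R²x²) − D_R)/v_R².
√(D_R² + v_R²x²) = √(0.05154² + 0.5021² × 26.4²) = 13.26; v_R² = 0.2521.
t = (13.26 − 0.05154)/0.2521 = 52.4 days.

52.4 days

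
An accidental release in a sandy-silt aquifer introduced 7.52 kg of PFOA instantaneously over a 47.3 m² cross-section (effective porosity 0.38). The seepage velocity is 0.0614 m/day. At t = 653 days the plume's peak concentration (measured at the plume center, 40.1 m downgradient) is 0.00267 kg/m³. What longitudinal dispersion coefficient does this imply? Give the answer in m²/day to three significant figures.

2.99 m²/day

At the plume center C_max = M/(n_e·A·√(4πDt)), so D = M²/(4πt·(n_e·A·C_max)²).
n_e·A·C_max = 0.38 × 47.3 × 0.00267 = 0.04799 kg/m.
D = 7.52²/(4π × 653 × 0.04799²) = 2.99 m²/day.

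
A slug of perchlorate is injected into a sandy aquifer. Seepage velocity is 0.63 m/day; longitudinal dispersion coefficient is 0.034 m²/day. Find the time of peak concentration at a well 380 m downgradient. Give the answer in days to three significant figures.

603 days

For the 1D instantaneous-source solution, setting ∂C/∂t = 0 at fixed x gives v²t² + 2Dt − x² = 0, so t = (√(D² + v²x²) − D)/v².
√(D² + v²x²) = √(0.034² + 0.63² × 380²) = 239.4; v² = 0.3969.
t = (239.4 − 0.034)/0.3969 = 603 days (vs. the pure-advection estimate x/v = 603 d).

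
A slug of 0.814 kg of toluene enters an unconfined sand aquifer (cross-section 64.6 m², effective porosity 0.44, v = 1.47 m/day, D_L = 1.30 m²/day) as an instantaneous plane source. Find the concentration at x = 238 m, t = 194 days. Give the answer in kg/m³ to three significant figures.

5.60e-05 kg/m³

For an instantaneous plane source, C(x,t) = M/(n_e·A·√(4πDt)) · exp(−(x−vt)²/(4Dt)), with n_e·A the pore (flow) area.
Plume center vt = 1.47 × 194 = 285.18 m, so the well at 238 m is 47.18 m upgradient of the peak.
√(4πDt) = 56.30 m, giving peak height M/(n_e·A·√(4πDt)) = 0.814/(0.44 × 64.6 × 56.30) = 0.0005087 kg/m³.
(x−vt)²/(4Dt) = (-47.18)²/(4 × 1.30 × 194) = 2.207; exp(−2.207) = 0.1100.
C = 0.0005087 × 0.1100 = 5.60e-05 kg/m³.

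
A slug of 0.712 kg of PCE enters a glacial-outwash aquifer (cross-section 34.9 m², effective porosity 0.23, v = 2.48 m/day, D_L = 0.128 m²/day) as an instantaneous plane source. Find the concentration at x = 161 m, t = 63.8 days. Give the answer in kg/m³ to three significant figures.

0.00692 kg/m³

For an instantaneous plane source, C(x,t) = M/(n_e·A·√(4πDt)) · exp(−(x−vt)²/(4Dt)), with n_e·A the pore (flow) area.
Plume center vt = 2.48 × 63.8 = 158.224 m, so the well at 161 m is 2.776 m downgradient of the peak.
√(4πDt) = 10.13 m, giving peak height M/(n_e·A·√(4πDt)) = 0.712/(0.23 × 34.9 × 10.13) = 0.008756 kg/m³.
(x−vt)²/(4Dt) = (2.776)²/(4 × 0.128 × 63.8) = 0.2359; exp(−0.2359) = 0.7899.
C = 0.008756 × 0.7899 = 0.00692 kg/m³.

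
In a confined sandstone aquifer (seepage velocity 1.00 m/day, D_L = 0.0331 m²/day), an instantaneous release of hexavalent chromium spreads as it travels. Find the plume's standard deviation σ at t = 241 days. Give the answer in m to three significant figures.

3.99 m

Dispersive spreading gives a Gaussian with σ² = 2Dt; advection only shifts the center.
σ = √(2 × 0.0331 × 241) = 3.99 m.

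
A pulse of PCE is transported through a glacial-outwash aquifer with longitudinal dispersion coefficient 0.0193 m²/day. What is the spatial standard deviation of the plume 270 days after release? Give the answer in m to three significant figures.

Dispersive spreading gives a Gaussian with σ² = 2Dt; advection only shifts the center.
σ = √(2 × 0.0193 × 270) = 3.23 m.

3.23 m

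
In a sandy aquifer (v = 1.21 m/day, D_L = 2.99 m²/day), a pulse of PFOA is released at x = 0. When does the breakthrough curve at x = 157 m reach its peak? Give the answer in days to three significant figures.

128 days

For the 1D instantaneous-source solution, setting ∂C/∂t = 0 at fixed x gives v²t² + 2Dt − x² = 0, so t = (√(D² + v²x²) − D)/v².
√(D² + v²x²) = √(2.99² + 1.21² × 157²) = 190.0; v² = 1.4641.
t = (190.0 − 2.99)/1.4641 = 128 days (vs. the pure-advection estimate x/v = 130 d).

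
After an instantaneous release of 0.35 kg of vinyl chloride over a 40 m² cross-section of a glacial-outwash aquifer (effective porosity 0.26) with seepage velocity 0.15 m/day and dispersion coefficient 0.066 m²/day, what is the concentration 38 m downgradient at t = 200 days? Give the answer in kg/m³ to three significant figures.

For an instantaneous plane source, C(x,t) = M/(n_e·A·√(4πDt)) · exp(−(x−vt)²/(4Dt)), with n_e·A the pore (flow) area.
Plume center vt = 0.15 × 200 = 30 m, so the well at 38 m is 8 m downgradient of the peak.
√(4πDt) = 12.88 m, giving peak height M/(n_e·A·√(4πDt)) = 0.35/(0.26 × 40 × 12.88) = 0.002613 kg/m³.
(x−vt)²/(4Dt) = (8)²/(4 × 0.066 × 200) = 1.212; exp(−1.212) = 0.2976.
C = 0.002613 × 0.2976 = 0.000778 kg/m³.

0.000778 kg/m³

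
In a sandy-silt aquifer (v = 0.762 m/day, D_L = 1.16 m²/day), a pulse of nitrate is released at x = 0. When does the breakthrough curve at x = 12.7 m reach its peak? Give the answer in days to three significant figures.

For the 1D instantaneous-source solution, setting ∂C/∂t = 0 at fixed x gives v²t² + 2Dt − x² = 0, so t = (√(D² + v²x²) − D)/v².
√(D² + v²x²) = √(1.16² + 0.762² × 12.7²) = 9.747; v² = 0.580644.
t = (9.747 − 1.16)/0.580644 = 14.8 days (vs. the pure-advection estimate x/v = 16.7 d).

14.8 days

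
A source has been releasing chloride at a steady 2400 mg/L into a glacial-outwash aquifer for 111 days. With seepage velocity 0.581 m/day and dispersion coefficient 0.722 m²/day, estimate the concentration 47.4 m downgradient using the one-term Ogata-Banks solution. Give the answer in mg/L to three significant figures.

For a continuous step input, C/C₀ ≈ ½·erfc((x−vt)/(2√(Dt))).
vt = 0.581 × 111 = 64.491 m and 2√(Dt) = 2√(0.722 × 111) = 17.90 m.
Argument (x−vt)/(2√(Dt)) = (47.4 − 64.491)/17.90 = -0.9548; ½·erfc(-0.9548) = 0.9115.
C = 2400 × 0.9115 = 2190 mg/L.

2190 mg/L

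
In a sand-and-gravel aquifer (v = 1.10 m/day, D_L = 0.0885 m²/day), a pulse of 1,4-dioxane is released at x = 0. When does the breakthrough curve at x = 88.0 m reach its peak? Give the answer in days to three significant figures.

79.9 days

For the 1D instantaneous-source solution, setting ∂C/∂t = 0 at fixed x gives v²t² + 2Dt − x² = 0, so t = (√(D² + v²x²) − D)/v².
√(D² + v²x²) = √(0.0885² + 1.10² × 88.0²) = 96.80; v² = 1.21.
t = (96.80 − 0.0885)/1.21 = 79.9 days (vs. the pure-advection estimate x/v = 80.0 d).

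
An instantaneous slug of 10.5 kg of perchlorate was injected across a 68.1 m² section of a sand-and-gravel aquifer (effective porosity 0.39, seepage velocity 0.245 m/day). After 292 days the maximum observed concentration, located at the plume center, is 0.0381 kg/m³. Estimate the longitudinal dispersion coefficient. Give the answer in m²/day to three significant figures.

0.0293 m²/day

At the plume center C_max = M/(n_e·A·√(4πDt)), so D = M²/(4πt·(n_e·A·C_max)²).
n_e·A·C_max = 0.39 × 68.1 × 0.0381 = 1.012 kg/m.
D = 10.5²/(4π × 292 × 1.012²) = 0.0293 m²/day.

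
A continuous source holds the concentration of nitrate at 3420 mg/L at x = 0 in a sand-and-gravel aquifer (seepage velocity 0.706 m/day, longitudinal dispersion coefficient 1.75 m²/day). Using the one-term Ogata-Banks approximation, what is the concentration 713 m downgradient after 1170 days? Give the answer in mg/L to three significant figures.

For a continuous step input, C/C₀ ≈ ½·erfc((x−vt)/(2√(Dt))).
vt = 0.706 × 1170 = 826.02 m and 2√(Dt) = 2√(1.75 × 1170) = 90.50 m.
Argument (x−vt)/(2√(Dt)) = (713 − 826.02)/90.50 = -1.249; ½·erfc(-1.249) = 0.9613.
C = 3420 × 0.9613 = 3290 mg/L.

3290 mg/L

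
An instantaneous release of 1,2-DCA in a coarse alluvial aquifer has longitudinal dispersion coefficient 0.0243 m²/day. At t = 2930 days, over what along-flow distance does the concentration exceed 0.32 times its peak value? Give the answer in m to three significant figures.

36.0 m

The plume is Gaussian with σ = √(2Dt) = √(2 × 0.0243 × 2930) = 11.93 m.
C/C_peak = exp(−Δx²/(2σ²)) = 0.32 ⇒ Δx = σ·√(−2 ln 0.32) = 11.93 × 1.510 = 18.01 m.
Width = 2Δx = 36.0 m.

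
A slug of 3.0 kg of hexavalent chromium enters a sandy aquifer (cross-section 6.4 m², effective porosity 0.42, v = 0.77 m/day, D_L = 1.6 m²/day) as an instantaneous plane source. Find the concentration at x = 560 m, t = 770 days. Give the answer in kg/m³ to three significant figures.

For an instantaneous plane source, C(x,t) = M/(n_e·A·√(4πDt)) · exp(−(x−vt)²/(4Dt)), with n_e·A the pore (flow) area.
Plume center vt = 0.77 × 770 = 592.9 m, so the well at 560 m is 32.9 m upgradient of the peak.
√(4πDt) = 124.4 m, giving peak height M/(n_e·A·√(4πDt)) = 3.0/(0.42 × 6.4 × 124.4) = 0.008972 kg/m³.
(x−vt)²/(4Dt) = (-32.9)²/(4 × 1.6 × 770) = 0.2196; exp(−0.2196) = 0.8028.
C = 0.008972 × 0.8028 = 0.00720 kg/m³.

0.00720 kg/m³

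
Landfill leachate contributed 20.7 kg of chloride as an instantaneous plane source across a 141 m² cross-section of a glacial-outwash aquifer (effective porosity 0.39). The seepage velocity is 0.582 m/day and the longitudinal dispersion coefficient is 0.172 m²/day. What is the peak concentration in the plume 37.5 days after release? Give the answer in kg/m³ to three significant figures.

0.0418 kg/m³

The peak of an instantaneous 1D plume sits at x = vt; there the Gaussian factor is 1 and C_max = M/(n_e·A·√(4πDt)), where n_e·A is the pore area the mass is dissolved in.
√(4πDt) = √(4π × 0.172 × 37.5) = 9.003 m, so C_max = 20.7/(0.39 × 141 × 9.003) = 0.0418 kg/m³.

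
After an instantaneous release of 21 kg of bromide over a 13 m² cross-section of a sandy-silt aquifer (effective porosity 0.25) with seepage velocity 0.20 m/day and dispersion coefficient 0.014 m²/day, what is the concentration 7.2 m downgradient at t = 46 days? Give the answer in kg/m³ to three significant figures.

0.481 kg/m³

For an instantaneous plane source, C(x,t) = M/(n_e·A·√(4πDt)) · exp(−(x−vt)²/(4Dt)), with n_e·A the pore (flow) area.
Plume center vt = 0.20 × 46 = 9.2 m, so the well at 7.2 m is 2 m upgradient of the peak.
√(4πDt) = 2.845 m, giving peak height M/(n_e·A·√(4πDt)) = 21/(0.25 × 13 × 2.845) = 2.271 kg/m³.
(x−vt)²/(4Dt) = (-2)²/(4 × 0.014 × 46) = 1.553; exp(−1.553) = 0.2116.
C = 2.271 × 0.2116 = 0.481 kg/m³.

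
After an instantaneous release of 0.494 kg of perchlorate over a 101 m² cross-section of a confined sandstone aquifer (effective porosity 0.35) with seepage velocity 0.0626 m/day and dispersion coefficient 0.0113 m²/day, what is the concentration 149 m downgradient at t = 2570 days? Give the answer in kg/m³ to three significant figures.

0.000217 kg/m³

For an instantaneous plane source, C(x,t) = M/(n_e·A·√(4πDt)) · exp(−(x−vt)²/(4Dt)), with n_e·A the pore (flow) area.
Plume center vt = 0.0626 × 2570 = 160.882 m, so the well at 149 m is 11.882 m upgradient of the peak.
√(4πDt) = 19.10 m, giving peak height M/(n_e·A·√(4πDt)) = 0.494/(0.35 × 101 × 19.10) = 0.0007317 kg/m³.
(x−vt)²/(4Dt) = (-11.882)²/(4 × 0.0113 × 2570) = 1.215; exp(−1.215) = 0.2967.
C = 0.0007317 × 0.2967 = 0.000217 kg/m³.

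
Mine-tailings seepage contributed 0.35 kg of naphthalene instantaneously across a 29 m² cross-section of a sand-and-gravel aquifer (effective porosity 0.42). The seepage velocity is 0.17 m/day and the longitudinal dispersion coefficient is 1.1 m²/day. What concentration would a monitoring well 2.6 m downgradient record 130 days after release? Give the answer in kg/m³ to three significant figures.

For an instantaneous plane source, C(x,t) = M/(n_e·A·√(4πDt)) · exp(−(x−vt)²/(4Dt)), with n_e·A the pore (flow) area.
Plume center vt = 0.17 × 130 = 22.1 m, so the well at 2.6 m is 19.5 m upgradient of the peak.
√(4πDt) = 42.39 m, giving peak height M/(n_e·A·√(4πDt)) = 0.35/(0.42 × 29 × 42.39) = 0.0006779 kg/m³.
(x−vt)²/(4Dt) = (-19.5)²/(4 × 1.1 × 130) = 0.6648; exp(−0.6648) = 0.5144.
C = 0.0006779 × 0.5144 = 0.000349 kg/m³.

0.000349 kg/m³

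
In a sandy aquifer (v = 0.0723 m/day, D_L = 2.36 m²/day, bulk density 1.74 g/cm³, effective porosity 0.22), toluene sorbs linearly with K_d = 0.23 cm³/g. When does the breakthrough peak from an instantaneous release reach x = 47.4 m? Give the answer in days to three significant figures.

Retardation factor R = 1 + ρ_b·K_d/n = 1 + 1.74 × 0.23/0.22 = 2.819.
Sorption retards both mechanisms: v_R = v/R = 0.02565 m/day, D_R = D/R = 0.8372 m²/day.
Peak time from v_R²t² + 2D_R t − x² = 0: t = (√(D_R² + v_R²x²) − D_R)/v_R².
√(D_R² + v_R²x²) = √(0.8372² + 0.02565² × 47.4²) = 1.476; v_R² = 0.0006579.
t = (1.476 − 0.8372)/0.0006579 = 971 days.

971 days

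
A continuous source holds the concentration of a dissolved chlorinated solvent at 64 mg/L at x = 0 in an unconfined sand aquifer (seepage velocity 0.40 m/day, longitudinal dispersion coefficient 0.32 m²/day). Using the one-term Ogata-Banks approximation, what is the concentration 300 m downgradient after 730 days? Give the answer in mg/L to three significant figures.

For a continuous step input, C/C₀ ≈ ½·erfc((x−vt)/(2√(Dt))).
vt = 0.40 × 730 = 292 m and 2√(Dt) = 2√(0.32 × 730) = 30.57 m.
Argument (x−vt)/(2√(Dt)) = (300 − 292)/30.57 = 0.2617; ½·erfc(0.2617) = 0.3557.
C = 64 × 0.3557 = 22.8 mg/L.

22.8 mg/L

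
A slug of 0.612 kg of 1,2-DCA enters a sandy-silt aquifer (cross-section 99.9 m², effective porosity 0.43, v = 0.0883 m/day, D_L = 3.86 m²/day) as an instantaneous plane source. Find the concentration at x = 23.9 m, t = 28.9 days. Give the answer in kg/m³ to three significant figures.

For an instantaneous plane source, C(x,t) = M/(n_e·A·√(4πDt)) · exp(−(x−vt)²/(4Dt)), with n_e·A the pore (flow) area.
Plume center vt = 0.0883 × 28.9 = 2.55187 m, so the well at 23.9 m is 21.34813 m downgradient of the peak.
√(4πDt) = 37.44 m, giving peak height M/(n_e·A·√(4πDt)) = 0.612/(0.43 × 99.9 × 37.44) = 0.0003805 kg/m³.
(x−vt)²/(4Dt) = (21.34813)²/(4 × 3.86 × 28.9) = 1.021; exp(−1.021) = 0.3602.
C = 0.0003805 × 0.3602 = 0.000137 kg/m³.

0.000137 kg/m³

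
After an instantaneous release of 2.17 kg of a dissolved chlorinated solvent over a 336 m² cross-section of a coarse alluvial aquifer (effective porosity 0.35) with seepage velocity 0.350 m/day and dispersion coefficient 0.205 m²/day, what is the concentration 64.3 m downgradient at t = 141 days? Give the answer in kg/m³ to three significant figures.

0.000140 kg/m³

For an instantaneous plane source, C(x,t) = M/(n_e·A·√(4πDt)) · exp(−(x−vt)²/(4Dt)), with n_e·A the pore (flow) area.
Plume center vt = 0.350 × 141 = 49.35 m, so the well at 64.3 m is 14.95 m downgradient of the peak.
√(4πDt) = 19.06 m, giving peak height M/(n_e·A·√(4πDt)) = 2.17/(0.35 × 336 × 19.06) = 0.0009681 kg/m³.
(x−vt)²/(4Dt) = (14.95)²/(4 × 0.205 × 141) = 1.933; exp(−1.933) = 0.1447.
C = 0.0009681 × 0.1447 = 0.000140 kg/m³.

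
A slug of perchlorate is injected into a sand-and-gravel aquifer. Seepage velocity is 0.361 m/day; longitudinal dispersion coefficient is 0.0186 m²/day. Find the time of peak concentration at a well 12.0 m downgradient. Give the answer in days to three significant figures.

For the 1D instantaneous-source solution, setting ∂C/∂t = 0 at fixed x gives v²t² + 2Dt − x² = 0, so t = (√(D² + v²x²) − D)/v².
√(D² + v²x²) = √(0.0186² + 0.361² × 12.0²) = 4.332; v² = 0.130321.
t = (4.332 − 0.0186)/0.130321 = 33.1 days (vs. the pure-advection estimate x/v = 33.2 d).

33.1 days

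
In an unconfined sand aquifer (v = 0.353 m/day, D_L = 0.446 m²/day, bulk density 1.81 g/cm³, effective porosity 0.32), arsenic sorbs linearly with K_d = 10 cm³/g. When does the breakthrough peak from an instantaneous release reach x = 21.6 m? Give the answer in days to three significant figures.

Retardation factor R = 1 + ρ_b·K_d/n = 1 + 1.81 × 10/0.32 = 57.56.
Sorption retards both mechanisms: v_R = v/R = 0.006133 m/day, D_R = D/R = 0.007748 m²/day.
Peak time from v_R²t² + 2D_R t − x² = 0: t = (√(D_R² + v_R²x²) − D_R)/v_R².
√(D_R² + v_R²x²) = √(0.007748² + 0.006133² × 21.6²) = 0.1327; v_R² = 3.761e-05.
t = (0.1327 − 0.007748)/3.761e-05 = 3320 days.

3320 days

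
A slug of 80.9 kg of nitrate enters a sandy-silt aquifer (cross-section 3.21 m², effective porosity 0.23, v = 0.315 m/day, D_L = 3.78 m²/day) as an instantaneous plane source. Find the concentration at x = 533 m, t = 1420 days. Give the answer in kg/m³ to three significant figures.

For an instantaneous plane source, C(x,t) = M/(n_e·A·√(4πDt)) · exp(−(x−vt)²/(4Dt)), with n_e·A the pore (flow) area.
Plume center vt = 0.315 × 1420 = 447.3 m, so the well at 533 m is 85.7 m downgradient of the peak.
√(4πDt) = 259.7 m, giving peak height M/(n_e·A·√(4πDt)) = 80.9/(0.23 × 3.21 × 259.7) = 0.4219 kg/m³.
(x−vt)²/(4Dt) = (85.7)²/(4 × 3.78 × 1420) = 0.3421; exp(−0.3421) = 0.7103.
C = 0.4219 × 0.7103 = 0.300 kg/m³.

0.300 kg/m³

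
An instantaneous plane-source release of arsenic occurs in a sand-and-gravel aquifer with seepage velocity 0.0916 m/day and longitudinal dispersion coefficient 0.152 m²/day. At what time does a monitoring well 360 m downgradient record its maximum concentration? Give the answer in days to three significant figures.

For the 1D instantaneous-source solution, setting ∂C/∂t = 0 at fixed x gives v²t² + 2Dt − x² = 0, so t = (√(D² + v²x²) − D)/v².
√(D² + v²x²) = √(0.152² + 0.0916² × 360²) = 32.98; v² = 0.00839056.
t = (32.98 − 0.152)/0.00839056 = 3910 days (vs. the pure-advection estimate x/v = 3930 d).

3910 days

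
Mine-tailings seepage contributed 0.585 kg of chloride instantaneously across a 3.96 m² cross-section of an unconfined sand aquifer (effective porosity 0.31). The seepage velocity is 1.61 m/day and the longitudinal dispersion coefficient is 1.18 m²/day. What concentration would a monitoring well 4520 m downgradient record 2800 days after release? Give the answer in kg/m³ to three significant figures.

0.00231 kg/m³

For an instantaneous plane source, C(x,t) = M/(n_e·A·√(4πDt)) · exp(−(x−vt)²/(4Dt)), with n_e·A the pore (flow) area.
Plume center vt = 1.61 × 2800 = 4508 m, so the well at 4520 m is 12 m downgradient of the peak.
√(4πDt) = 203.8 m, giving peak height M/(n_e·A·√(4πDt)) = 0.585/(0.31 × 3.96 × 203.8) = 0.002338 kg/m³.
(x−vt)²/(4Dt) = (12)²/(4 × 1.18 × 2800) = 0.01090; exp(−0.01090) = 0.9892.
C = 0.002338 × 0.9892 = 0.00231 kg/m³.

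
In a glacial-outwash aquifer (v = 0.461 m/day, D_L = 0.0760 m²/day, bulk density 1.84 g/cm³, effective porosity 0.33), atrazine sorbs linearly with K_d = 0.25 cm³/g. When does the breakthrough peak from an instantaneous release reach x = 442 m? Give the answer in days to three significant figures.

2290 days

Retardation factor R = 1 + ρ_b·K_d/n = 1 + 1.84 × 0.25/0.33 = 2.394.
Sorption retards both mechanisms: v_R = v/R = 0.1926 m/day, D_R = D/R = 0.03175 m²/day.
Peak time from v_R²t² + 2D_R t − x² = 0: t = (√(D_R² + v_R²x²) − D_R)/v_R².
√(D_R² + v_R²x²) = √(0.03175² + 0.1926² × 442²) = 85.13; v_R² = 0.03709.
t = (85.13 − 0.03175)/0.03709 = 2290 days.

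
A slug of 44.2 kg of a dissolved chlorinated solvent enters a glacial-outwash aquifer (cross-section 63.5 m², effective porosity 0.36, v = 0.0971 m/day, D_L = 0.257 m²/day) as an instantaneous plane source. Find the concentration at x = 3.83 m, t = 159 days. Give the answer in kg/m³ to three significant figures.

For an instantaneous plane source, C(x,t) = M/(n_e·A·√(4πDt)) · exp(−(x−vt)²/(4Dt)), with n_e·A the pore (flow) area.
Plume center vt = 0.0971 × 159 = 15.4389 m, so the well at 3.83 m is 11.6089 m upgradient of the peak.
√(4πDt) = 22.66 m, giving peak height M/(n_e·A·√(4πDt)) = 44.2/(0.36 × 63.5 × 22.66) = 0.08533 kg/m³.
(x−vt)²/(4Dt) = (-11.6089)²/(4 × 0.257 × 159) = 0.8245; exp(−0.8245) = 0.4385.
C = 0.08533 × 0.4385 = 0.0374 kg/m³.

0.0374 kg/m³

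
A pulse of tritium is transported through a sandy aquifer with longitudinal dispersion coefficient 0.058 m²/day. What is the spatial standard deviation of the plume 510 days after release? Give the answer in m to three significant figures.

Dispersive spreading gives a Gaussian with σ² = 2Dt; advection only shifts the center.
σ = √(2 × 0.058 × 510) = 7.69 m.

7.69 m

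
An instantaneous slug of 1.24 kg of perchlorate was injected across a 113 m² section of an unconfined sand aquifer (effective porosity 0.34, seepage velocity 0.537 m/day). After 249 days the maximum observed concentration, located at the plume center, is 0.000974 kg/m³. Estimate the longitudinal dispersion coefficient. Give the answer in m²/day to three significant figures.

0.351 m²/day

At the plume center C_max = M/(n_e·A·√(4πDt)), so D = M²/(4πt·(n_e·A·C_max)²).
n_e·A·C_max = 0.34 × 113 × 0.000974 = 0.03742 kg/m.
D = 1.24²/(4π × 249 × 0.03742²) = 0.351 m²/day.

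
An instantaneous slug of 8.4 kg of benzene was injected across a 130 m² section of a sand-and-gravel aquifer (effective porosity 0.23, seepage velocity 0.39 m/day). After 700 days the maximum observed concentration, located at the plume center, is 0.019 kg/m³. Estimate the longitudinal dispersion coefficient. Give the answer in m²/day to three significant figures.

0.0249 m²/day

At the plume center C_max = M/(n_e·A·√(4πDt)), so D = M²/(4πt·(n_e·A·C_max)²).
n_e·A·C_max = 0.23 × 130 × 0.019 = 0.5681 kg/m.
D = 8.4²/(4π × 700 × 0.5681²) = 0.0249 m²/day.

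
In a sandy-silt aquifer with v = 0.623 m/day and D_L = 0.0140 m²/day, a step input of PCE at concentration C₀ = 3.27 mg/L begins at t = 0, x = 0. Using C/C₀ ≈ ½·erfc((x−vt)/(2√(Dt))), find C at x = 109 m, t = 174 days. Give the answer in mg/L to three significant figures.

1.29 mg/L

For a continuous step input, C/C₀ ≈ ½·erfc((x−vt)/(2√(Dt))).
vt = 0.623 × 174 = 108.402 m and 2√(Dt) = 2√(0.0140 × 174) = 3.122 m.
Argument (x−vt)/(2√(Dt)) = (109 − 108.402)/3.122 = 0.1915; ½·erfc(0.1915) = 0.3933.
C = 3.27 × 0.3933 = 1.29 mg/L.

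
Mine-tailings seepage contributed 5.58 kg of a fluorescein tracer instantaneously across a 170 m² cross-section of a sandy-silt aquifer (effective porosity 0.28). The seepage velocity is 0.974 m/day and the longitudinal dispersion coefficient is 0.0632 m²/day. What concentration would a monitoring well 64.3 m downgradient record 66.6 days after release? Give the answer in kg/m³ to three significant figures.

For an instantaneous plane source, C(x,t) = M/(n_e·A·√(4πDt)) · exp(−(x−vt)²/(4Dt)), with n_e·A the pore (flow) area.
Plume center vt = 0.974 × 66.6 = 64.8684 m, so the well at 64.3 m is 0.5684 m upgradient of the peak.
√(4πDt) = 7.273 m, giving peak height M/(n_e·A·√(4πDt)) = 5.58/(0.28 × 170 × 7.273) = 0.01612 kg/m³.
(x−vt)²/(4Dt) = (-0.5684)²/(4 × 0.0632 × 66.6) = 0.01919; exp(−0.01919) = 0.9810.
C = 0.01612 × 0.9810 = 0.0158 kg/m³.

0.0158 kg/m³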